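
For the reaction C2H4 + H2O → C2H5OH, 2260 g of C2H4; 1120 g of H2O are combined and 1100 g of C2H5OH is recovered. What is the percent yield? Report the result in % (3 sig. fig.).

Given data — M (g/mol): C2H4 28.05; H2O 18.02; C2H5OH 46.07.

n(C2H4) = 2260 / 28.05 = 80.57 mol
n(H2O) = 1120 / 18.02 = 62.15 mol
n/ν for C2H4 = 80.57/1 = 80.57
n/ν for H2O = 62.15/1 = 62.15
Smallest n/ν is H2O → limiting reagent.
theoretical n(C2H5OH) = (1/1) × 62.15 = 62.15 mol → 2863 g
% yield = 1100 / 2863 × 100 = 38.42 %

38.4 %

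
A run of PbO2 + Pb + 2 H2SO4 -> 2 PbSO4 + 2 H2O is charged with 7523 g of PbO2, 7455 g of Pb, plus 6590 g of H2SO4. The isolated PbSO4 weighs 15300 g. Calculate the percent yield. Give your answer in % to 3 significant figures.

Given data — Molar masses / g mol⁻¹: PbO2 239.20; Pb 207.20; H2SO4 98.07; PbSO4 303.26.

n(PbO2) = 7523 / 239.20 = 31.45 mol
n(Pb) = 7455 / 207.20 = 35.98 mol
n(H2SO4) = 6590 / 98.07 = 67.20 mol
n/ν for PbO2 = 31.45/1 = 31.45
n/ν for Pb = 35.98/1 = 35.98
n/ν for H2SO4 = 67.20/2 = 33.60
Smallest n/ν is PbO2 → limiting reagent.
theoretical n(PbSO4) = (2/1) × 31.45 = 62.90 mol → 19080 g
% yield = 15300 / 19080 × 100 = 80.19 %

80.2 %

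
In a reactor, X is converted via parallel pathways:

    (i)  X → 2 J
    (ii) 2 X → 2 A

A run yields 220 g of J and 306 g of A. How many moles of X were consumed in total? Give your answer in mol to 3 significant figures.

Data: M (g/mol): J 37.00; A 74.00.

n(J) = 220 / 37.00 = 5.946 mol
n(A) = 306 / 74.00 = 4.135 mol
n(X) via (i) = (1/2)×5.946 = 2.973 mol
n(X) via (ii) = (2/2)×4.135 = 4.135 mol
total n(X) = 2.973 + 4.135 = 7.108 mol

7.11 mol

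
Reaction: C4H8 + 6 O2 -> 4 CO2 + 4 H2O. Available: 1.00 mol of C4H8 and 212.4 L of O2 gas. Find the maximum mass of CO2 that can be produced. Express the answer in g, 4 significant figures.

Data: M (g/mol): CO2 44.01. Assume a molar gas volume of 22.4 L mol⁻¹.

n(C4H8) = 1.000 mol
n(O2) = 212.4 / 22.4 = 9.482 mol
n/ν → C4H8: 1.000, O2: 1.580; C4H8 is limiting.
n(CO2) = (4/1) × 1.000 = 4.000 mol
mass = 4.000 × 44.01 = 176.0 g

176.0 g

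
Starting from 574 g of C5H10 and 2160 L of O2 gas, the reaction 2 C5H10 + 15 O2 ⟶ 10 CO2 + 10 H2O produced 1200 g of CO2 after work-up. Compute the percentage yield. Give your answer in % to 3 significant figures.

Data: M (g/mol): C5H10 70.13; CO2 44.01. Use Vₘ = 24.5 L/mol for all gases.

n(C5H10) = 574.0 / 70.13 = 8.185 mol
n(O2) = 2160 / 24.5 = 88.16 mol
n/ν for C5H10 = 8.185/2 = 4.093
n/ν for O2 = 88.16/15 = 5.877
Smallest n/ν is C5H10 → limiting reagent.
theoretical n(CO2) = (10/2) × 8.185 = 40.93 mol → 1801 g
% yield = 1200 / 1801 × 100 = 66.63 %

66.6 %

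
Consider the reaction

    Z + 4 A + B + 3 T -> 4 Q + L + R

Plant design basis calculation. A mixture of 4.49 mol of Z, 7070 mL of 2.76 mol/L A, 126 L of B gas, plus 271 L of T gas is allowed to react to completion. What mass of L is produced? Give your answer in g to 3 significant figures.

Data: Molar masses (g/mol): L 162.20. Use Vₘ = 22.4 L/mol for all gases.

n(Z) = 4.490 mol
n(A) = 2.76 × 7070/1000 = 19.51 mol
n(B) = 126.0 / 22.4 = 5.625 mol
n(T) = 271.0 / 22.4 = 12.10 mol
n/ν → Z: 4.490, A: 4.878, B: 5.625, T: 4.033; T is limiting.
n(L) = (1/3) × 12.10 = 4.033 mol
mass = 4.033 × 162.20 = 654.2 g

654 g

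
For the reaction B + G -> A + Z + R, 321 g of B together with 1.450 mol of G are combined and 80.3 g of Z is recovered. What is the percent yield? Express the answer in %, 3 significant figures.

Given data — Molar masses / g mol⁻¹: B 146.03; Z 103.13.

n(B) = 321.0 / 146.03 = 2.198 mol
n(G) = 1.450 mol
n/ν → B: 2.198, G: 1.450; G is limiting.
theoretical n(Z) = (1/1) × 1.450 = 1.450 mol → 149.5 g
% yield = 80.3 / 149.5 × 100 = 53.71 %

53.7 %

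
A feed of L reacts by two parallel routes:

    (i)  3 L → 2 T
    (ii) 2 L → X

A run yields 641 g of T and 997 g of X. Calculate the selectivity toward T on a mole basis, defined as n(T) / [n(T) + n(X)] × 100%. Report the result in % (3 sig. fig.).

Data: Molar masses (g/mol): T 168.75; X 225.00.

46.2 %

n(T) = 641 / 168.75 = 3.799 mol
n(X) = 997 / 225.00 = 4.431 mol
selectivity = 3.799/(3.799+4.431) × 100 = 46.16 %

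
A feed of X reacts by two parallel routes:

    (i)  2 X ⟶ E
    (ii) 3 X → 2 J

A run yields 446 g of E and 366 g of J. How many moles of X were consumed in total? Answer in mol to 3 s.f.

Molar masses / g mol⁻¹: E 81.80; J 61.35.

n(E) = 446 / 81.80 = 5.452 mol
n(J) = 366 / 61.35 = 5.966 mol
n(X) via (i) = (2/1)×5.452 = 10.90 mol
n(X) via (ii) = (3/2)×5.966 = 8.949 mol
total n(X) = 10.90 + 8.949 = 19.85 mol

19.9 mol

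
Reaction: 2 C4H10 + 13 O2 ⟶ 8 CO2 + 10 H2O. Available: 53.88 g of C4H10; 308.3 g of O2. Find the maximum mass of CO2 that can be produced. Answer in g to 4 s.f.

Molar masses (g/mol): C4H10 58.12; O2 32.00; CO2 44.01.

163.2 g

n(C4H10) = 53.88 / 58.12 = 0.9270 mol
n(O2) = 308.3 / 32.00 = 9.634 mol
n/ν for C4H10 = 0.9270/2 = 0.4635
n/ν for O2 = 9.634/13 = 0.7411
Smallest n/ν is C4H10 → limiting reagent.
n(CO2) = (8/2) × 0.9270 = 3.708 mol
mass = 3.708 × 44.01 = 163.2 g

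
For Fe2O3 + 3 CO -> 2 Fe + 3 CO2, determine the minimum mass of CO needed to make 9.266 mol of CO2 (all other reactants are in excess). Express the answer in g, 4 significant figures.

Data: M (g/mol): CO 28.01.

n(CO2) = 9.266 mol
n(CO) = (3/3) × 9.266 = 9.266 mol
mass = 9.266 × 28.01 = 259.5 g

259.5 g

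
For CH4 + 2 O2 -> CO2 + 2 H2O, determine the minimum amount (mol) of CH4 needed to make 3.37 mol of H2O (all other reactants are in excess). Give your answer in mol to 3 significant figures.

n(H2O) = 3.370 mol
n(CH4) = (1/2) × 3.370 = 1.685 mol

1.69 mol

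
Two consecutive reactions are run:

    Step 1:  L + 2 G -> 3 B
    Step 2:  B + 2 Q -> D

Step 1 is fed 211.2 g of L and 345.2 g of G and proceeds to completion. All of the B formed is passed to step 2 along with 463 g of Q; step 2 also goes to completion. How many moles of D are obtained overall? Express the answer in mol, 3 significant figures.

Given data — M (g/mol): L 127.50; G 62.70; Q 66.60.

3.48 mol

Step 1:
n(L) = 211.2 / 127.50 = 1.656 mol
n(G) = 345.2 / 62.70 = 5.506 mol
n/ν for L = 1.656/1 = 1.656
n/ν for G = 5.506/2 = 2.753
Smallest n/ν is L → limiting reagent.
n(B) produced = (3/1) × 1.656 = 4.968 mol
Step 2:
n(B) available = 4.968 mol
n(Q) = 463.0 / 66.60 = 6.952 mol
n/ν for B = 4.968/1 = 4.968
n/ν for Q = 6.952/2 = 3.476
Smallest n/ν is Q → limiting reagent.
n(D) = (1/2) × 6.952 = 3.476 mol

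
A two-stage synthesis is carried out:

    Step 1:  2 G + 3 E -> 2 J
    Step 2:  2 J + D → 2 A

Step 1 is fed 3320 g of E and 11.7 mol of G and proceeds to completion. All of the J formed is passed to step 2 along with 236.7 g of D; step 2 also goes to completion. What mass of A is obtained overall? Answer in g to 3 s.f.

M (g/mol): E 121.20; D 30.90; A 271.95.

3180 g

Step 1:
n(E) = 3320 / 121.20 = 27.39 mol
n(G) = 11.70 mol
n/ν for E = 27.39/3 = 9.130
n/ν for G = 11.70/2 = 5.850
Smallest n/ν is G → limiting reagent.
n(J) produced = (2/2) × 11.70 = 11.70 mol
Step 2:
n(J) available = 11.70 mol
n(D) = 236.7 / 30.90 = 7.660 mol
n/ν for J = 11.70/2 = 5.850
n/ν for D = 7.660/1 = 7.660
Smallest n/ν is J → limiting reagent.
n(A) = (2/2) × 11.70 = 11.70 mol
mass = 11.70 × 271.95 = 3182 g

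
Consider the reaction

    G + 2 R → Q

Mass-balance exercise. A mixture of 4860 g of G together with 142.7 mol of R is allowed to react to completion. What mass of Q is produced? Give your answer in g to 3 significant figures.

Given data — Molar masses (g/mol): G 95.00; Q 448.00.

22900 g

n(G) = 4860 / 95.00 = 51.16 mol
n(R) = 142.7 mol
n/ν for G = 51.16/1 = 51.16
n/ν for R = 142.7/2 = 71.35
Smallest n/ν is G → limiting reagent.
n(Q) = (1/1) × 51.16 = 51.16 mol
mass = 51.16 × 448.00 = 22920 g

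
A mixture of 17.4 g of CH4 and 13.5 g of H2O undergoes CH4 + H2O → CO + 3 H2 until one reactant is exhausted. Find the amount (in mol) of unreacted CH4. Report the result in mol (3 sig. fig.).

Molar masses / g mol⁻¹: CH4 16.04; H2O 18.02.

0.336 mol

n(CH4) = 17.40 / 16.04 = 1.085 mol
n(H2O) = 13.50 / 18.02 = 0.7492 mol
n/ν for CH4 = 1.085/1 = 1.085
n/ν for H2O = 0.7492/1 = 0.7492
Smallest n/ν is H2O → limiting reagent.
CH4 consumed = (1/1) × 0.7492 = 0.7492 mol
CH4 remaining = 1.085 − 0.7492 = 0.3358 mol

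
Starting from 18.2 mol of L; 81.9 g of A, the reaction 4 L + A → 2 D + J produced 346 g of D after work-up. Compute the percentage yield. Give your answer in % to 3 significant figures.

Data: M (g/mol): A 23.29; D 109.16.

45.1 %

n(L) = 18.20 mol
n(A) = 81.90 / 23.29 = 3.517 mol
n/ν → L: 4.550, A: 3.517; A is limiting.
theoretical n(D) = (2/1) × 3.517 = 7.034 mol → 767.8 g
% yield = 346 / 767.8 × 100 = 45.06 %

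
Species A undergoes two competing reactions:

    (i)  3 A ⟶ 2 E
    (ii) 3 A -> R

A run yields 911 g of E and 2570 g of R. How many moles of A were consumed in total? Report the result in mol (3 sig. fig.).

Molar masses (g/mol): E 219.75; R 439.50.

23.8 mol

n(E) = 911 / 219.75 = 4.146 mol
n(R) = 2570 / 439.50 = 5.848 mol
n(A) via (i) = (3/2)×4.146 = 6.219 mol
n(A) via (ii) = (3/1)×5.848 = 17.54 mol
total n(A) = 6.219 + 17.54 = 23.76 mol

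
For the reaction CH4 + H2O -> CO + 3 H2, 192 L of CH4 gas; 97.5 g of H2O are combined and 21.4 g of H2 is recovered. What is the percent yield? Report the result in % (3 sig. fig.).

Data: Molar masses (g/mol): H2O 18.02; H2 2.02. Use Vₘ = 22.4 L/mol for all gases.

n(CH4) = 192.0 / 22.4 = 8.571 mol
n(H2O) = 97.50 / 18.02 = 5.411 mol
n/ν → CH4: 8.571, H2O: 5.411; H2O is limiting.
theoretical n(H2) = (3/1) × 5.411 = 16.23 mol → 32.78 g
% yield = 21.4 / 32.78 × 100 = 65.28 %

65.3 %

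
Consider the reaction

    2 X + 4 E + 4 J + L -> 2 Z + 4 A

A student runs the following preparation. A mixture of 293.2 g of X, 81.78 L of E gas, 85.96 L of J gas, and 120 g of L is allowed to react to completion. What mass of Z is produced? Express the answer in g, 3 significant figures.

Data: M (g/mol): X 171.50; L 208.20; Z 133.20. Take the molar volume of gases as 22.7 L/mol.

n(X) = 293.2 / 171.50 = 1.710 mol
n(E) = 81.78 / 22.7 = 3.603 mol
n(J) = 85.96 / 22.7 = 3.787 mol
n(L) = 120.0 / 208.20 = 0.5764 mol
n/ν for X = 1.710/2 = 0.8550
n/ν for E = 3.603/4 = 0.9008
n/ν for J = 3.787/4 = 0.9468
n/ν for L = 0.5764/1 = 0.5764
Smallest n/ν is L → limiting reagent.
n(Z) = (2/1) × 0.5764 = 1.153 mol
mass = 1.153 × 133.20 = 153.6 g

154 g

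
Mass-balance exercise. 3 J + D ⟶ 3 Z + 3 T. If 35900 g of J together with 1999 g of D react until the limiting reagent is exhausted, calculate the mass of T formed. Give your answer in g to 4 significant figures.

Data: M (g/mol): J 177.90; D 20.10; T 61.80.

12470 g

n(J) = 35900 / 177.90 = 201.8 mol
n(D) = 1999 / 20.10 = 99.45 mol
n/ν for J = 201.8/3 = 67.27
n/ν for D = 99.45/1 = 99.45
Smallest n/ν is J → limiting reagent.
n(T) = (3/3) × 201.8 = 201.8 mol
mass = 201.8 × 61.80 = 12470 g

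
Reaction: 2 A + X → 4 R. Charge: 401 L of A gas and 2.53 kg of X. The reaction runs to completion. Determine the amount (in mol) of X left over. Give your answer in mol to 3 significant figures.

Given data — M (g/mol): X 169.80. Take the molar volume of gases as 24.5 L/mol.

6.72 mol

n(A) = 401.0 / 24.5 = 16.37 mol
n(X) = 2.530×1000 / 169.80 = 14.90 mol
n/ν for A = 16.37/2 = 8.185
n/ν for X = 14.90/1 = 14.90
Smallest n/ν is A → limiting reagent.
X consumed = (1/2) × 16.37 = 8.185 mol
X remaining = 14.90 − 8.185 = 6.715 mol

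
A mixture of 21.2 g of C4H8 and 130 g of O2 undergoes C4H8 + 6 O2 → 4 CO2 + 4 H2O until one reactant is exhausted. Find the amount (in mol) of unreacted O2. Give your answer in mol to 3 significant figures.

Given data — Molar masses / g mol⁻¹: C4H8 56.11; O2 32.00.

n(C4H8) = 21.20 / 56.11 = 0.3778 mol
n(O2) = 130.0 / 32.00 = 4.063 mol
n/ν for C4H8 = 0.3778/1 = 0.3778
n/ν for O2 = 4.063/6 = 0.6772
Smallest n/ν is C4H8 → limiting reagent.
O2 consumed = (6/1) × 0.3778 = 2.267 mol
O2 remaining = 4.063 − 2.267 = 1.796 mol

1.80 mol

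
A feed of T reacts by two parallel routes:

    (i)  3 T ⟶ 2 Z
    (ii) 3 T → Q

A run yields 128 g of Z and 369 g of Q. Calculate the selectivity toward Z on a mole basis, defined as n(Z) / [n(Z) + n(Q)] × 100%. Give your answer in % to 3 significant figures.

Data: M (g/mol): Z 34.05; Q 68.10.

n(Z) = 128 / 34.05 = 3.759 mol
n(Q) = 369 / 68.10 = 5.419 mol
selectivity = 3.759/(3.759+5.419) × 100 = 40.96 %

41.0 %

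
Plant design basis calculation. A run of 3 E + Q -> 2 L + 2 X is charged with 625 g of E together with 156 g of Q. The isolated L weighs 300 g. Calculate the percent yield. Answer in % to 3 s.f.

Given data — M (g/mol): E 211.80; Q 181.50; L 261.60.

66.7 %

n(E) = 625.0 / 211.80 = 2.951 mol
n(Q) = 156.0 / 181.50 = 0.8595 mol
n/ν for E = 2.951/3 = 0.9837
n/ν for Q = 0.8595/1 = 0.8595
Smallest n/ν is Q → limiting reagent.
theoretical n(L) = (2/1) × 0.8595 = 1.719 mol → 449.7 g
% yield = 300 / 449.7 × 100 = 66.71 %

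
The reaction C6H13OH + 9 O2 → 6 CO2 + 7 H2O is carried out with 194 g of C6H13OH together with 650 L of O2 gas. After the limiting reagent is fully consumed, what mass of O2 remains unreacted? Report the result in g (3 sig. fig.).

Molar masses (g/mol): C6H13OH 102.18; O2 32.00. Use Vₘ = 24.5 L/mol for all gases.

302 g

n(C6H13OH) = 194.0 / 102.18 = 1.899 mol
n(O2) = 650.0 / 24.5 = 26.53 mol
n/ν for C6H13OH = 1.899/1 = 1.899
n/ν for O2 = 26.53/9 = 2.948
Smallest n/ν is C6H13OH → limiting reagent.
O2 consumed = (9/1) × 1.899 = 17.09 mol
O2 remaining = 26.53 − 17.09 = 9.440 mol
mass = 9.440 × 32.00 = 302.1 g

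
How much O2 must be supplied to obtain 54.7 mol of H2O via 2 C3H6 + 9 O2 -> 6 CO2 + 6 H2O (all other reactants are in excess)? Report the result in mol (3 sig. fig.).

n(H2O) = 54.70 mol
n(O2) = (9/6) × 54.70 = 82.05 mol

82.1 mol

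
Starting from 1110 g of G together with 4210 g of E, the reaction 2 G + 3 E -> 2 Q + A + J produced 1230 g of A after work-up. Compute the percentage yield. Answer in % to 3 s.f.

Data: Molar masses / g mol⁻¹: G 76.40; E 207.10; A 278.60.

n(G) = 1110 / 76.40 = 14.53 mol
n(E) = 4210 / 207.10 = 20.33 mol
n/ν for G = 14.53/2 = 7.265
n/ν for E = 20.33/3 = 6.777
Smallest n/ν is E → limiting reagent.
theoretical n(A) = (1/3) × 20.33 = 6.777 mol → 1888 g
% yield = 1230 / 1888 × 100 = 65.15 %

65.2 %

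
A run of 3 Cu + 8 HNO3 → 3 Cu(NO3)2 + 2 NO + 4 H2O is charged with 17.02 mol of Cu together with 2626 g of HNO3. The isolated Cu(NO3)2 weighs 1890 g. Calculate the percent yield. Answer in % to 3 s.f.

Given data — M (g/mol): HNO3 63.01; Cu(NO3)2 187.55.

n(Cu) = 17.02 mol
n(HNO3) = 2626 / 63.01 = 41.68 mol
n/ν for Cu = 17.02/3 = 5.673
n/ν for HNO3 = 41.68/8 = 5.210
Smallest n/ν is HNO3 → limiting reagent.
theoretical n(Cu(NO3)2) = (3/8) × 41.68 = 15.63 mol → 2931 g
% yield = 1890 / 2931 × 100 = 64.48 %

64.5 %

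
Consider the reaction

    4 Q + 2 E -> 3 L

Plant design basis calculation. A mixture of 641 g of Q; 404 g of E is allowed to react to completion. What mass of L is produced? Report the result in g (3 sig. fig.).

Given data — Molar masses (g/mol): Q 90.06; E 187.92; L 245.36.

n(Q) = 641.0 / 90.06 = 7.117 mol
n(E) = 404.0 / 187.92 = 2.150 mol
n/ν → Q: 1.779, E: 1.075; E is limiting.
n(L) = (3/2) × 2.150 = 3.225 mol
mass = 3.225 × 245.36 = 791.3 g

791 g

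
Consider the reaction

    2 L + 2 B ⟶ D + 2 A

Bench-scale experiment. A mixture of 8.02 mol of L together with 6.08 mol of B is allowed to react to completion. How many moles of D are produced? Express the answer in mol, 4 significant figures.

3.040 mol

n(L) = 8.020 mol
n(B) = 6.080 mol
n/ν for L = 8.020/2 = 4.010
n/ν for B = 6.080/2 = 3.040
Smallest n/ν is B → limiting reagent.
n(D) = (1/2) × 6.080 = 3.040 mol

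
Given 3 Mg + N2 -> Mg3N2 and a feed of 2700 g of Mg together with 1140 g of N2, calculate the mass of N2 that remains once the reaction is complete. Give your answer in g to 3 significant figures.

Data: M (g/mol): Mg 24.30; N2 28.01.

n(Mg) = 2700 / 24.30 = 111.1 mol
n(N2) = 1140 / 28.01 = 40.70 mol
n/ν for Mg = 111.1/3 = 37.03
n/ν for N2 = 40.70/1 = 40.70
Smallest n/ν is Mg → limiting reagent.
N2 consumed = (1/3) × 111.1 = 37.03 mol
N2 remaining = 40.70 − 37.03 = 3.670 mol
mass = 3.670 × 28.01 = 102.8 g

103 g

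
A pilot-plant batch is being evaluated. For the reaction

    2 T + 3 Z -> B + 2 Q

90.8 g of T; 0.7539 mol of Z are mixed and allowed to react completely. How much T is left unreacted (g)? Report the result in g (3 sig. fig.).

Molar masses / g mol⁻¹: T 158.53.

11.1 g

n(T) = 90.80 / 158.53 = 0.5728 mol
n(Z) = 0.7539 mol
n/ν for T = 0.5728/2 = 0.2864
n/ν for Z = 0.7539/3 = 0.2513
Smallest n/ν is Z → limiting reagent.
T consumed = (2/3) × 0.7539 = 0.5026 mol
T remaining = 0.5728 − 0.5026 = 0.07020 mol
mass = 0.07020 × 158.53 = 11.13 g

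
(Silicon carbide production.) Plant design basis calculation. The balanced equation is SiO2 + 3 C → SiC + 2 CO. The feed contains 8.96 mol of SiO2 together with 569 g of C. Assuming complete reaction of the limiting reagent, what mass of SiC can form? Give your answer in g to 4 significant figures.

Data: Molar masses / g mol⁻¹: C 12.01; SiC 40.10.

n(SiO2) = 8.960 mol
n(C) = 569.0 / 12.01 = 47.38 mol
n/ν for SiO2 = 8.960/1 = 8.960
n/ν for C = 47.38/3 = 15.79
Smallest n/ν is SiO2 → limiting reagent.
n(SiC) = (1/1) × 8.960 = 8.960 mol
mass = 8.960 × 40.10 = 359.3 g

359.3 g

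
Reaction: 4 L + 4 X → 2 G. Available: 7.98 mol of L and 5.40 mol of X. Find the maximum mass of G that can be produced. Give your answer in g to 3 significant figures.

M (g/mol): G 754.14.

n(L) = 7.980 mol
n(X) = 5.400 mol
n/ν for L = 7.980/4 = 1.995
n/ν for X = 5.400/4 = 1.350
Smallest n/ν is X → limiting reagent.
n(G) = (2/4) × 5.400 = 2.700 mol
mass = 2.700 × 754.14 = 2036 g

2040 g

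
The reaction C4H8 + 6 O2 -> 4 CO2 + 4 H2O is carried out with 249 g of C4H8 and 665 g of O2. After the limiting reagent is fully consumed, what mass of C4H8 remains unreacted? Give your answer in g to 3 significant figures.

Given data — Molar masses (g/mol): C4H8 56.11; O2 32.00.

54.7 g

n(C4H8) = 249.0 / 56.11 = 4.438 mol
n(O2) = 665.0 / 32.00 = 20.78 mol
n/ν → C4H8: 4.438, O2: 3.463; O2 is limiting.
C4H8 consumed = (1/6) × 20.78 = 3.463 mol
C4H8 remaining = 4.438 − 3.463 = 0.9750 mol
mass = 0.9750 × 56.11 = 54.71 g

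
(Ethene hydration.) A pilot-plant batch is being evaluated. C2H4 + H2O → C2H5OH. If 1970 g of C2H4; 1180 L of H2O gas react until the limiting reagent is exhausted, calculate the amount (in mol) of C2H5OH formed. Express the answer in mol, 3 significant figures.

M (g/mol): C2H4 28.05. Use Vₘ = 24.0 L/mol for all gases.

n(C2H4) = 1970 / 28.05 = 70.23 mol
n(H2O) = 1180 / 24.0 = 49.17 mol
n/ν for C2H4 = 70.23/1 = 70.23
n/ν for H2O = 49.17/1 = 49.17
Smallest n/ν is H2O → limiting reagent.
n(C2H5OH) = (1/1) × 49.17 = 49.17 mol

49.2 mol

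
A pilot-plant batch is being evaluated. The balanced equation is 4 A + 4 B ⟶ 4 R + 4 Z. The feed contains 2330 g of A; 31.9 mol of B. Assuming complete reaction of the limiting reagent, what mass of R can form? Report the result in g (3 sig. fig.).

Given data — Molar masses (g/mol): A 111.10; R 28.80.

604 g

n(A) = 2330 / 111.10 = 20.97 mol
n(B) = 31.90 mol
n/ν for A = 20.97/4 = 5.243
n/ν for B = 31.90/4 = 7.975
Smallest n/ν is A → limiting reagent.
n(R) = (4/4) × 20.97 = 20.97 mol
mass = 20.97 × 28.80 = 603.9 g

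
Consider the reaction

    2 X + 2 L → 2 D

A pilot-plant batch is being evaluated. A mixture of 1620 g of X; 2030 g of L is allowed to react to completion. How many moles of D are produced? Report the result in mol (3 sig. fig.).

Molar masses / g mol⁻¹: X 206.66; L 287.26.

7.07 mol

n(X) = 1620 / 206.66 = 7.839 mol
n(L) = 2030 / 287.26 = 7.067 mol
n/ν → X: 3.920, L: 3.534; L is limiting.
n(D) = (2/2) × 7.067 = 7.067 mol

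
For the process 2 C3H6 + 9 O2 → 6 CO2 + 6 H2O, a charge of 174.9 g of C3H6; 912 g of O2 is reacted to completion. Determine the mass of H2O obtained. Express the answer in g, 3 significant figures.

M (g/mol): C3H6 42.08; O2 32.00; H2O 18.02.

225 g

n(C3H6) = 174.9 / 42.08 = 4.156 mol
n(O2) = 912.0 / 32.00 = 28.50 mol
n/ν → C3H6: 2.078, O2: 3.167; C3H6 is limiting.
n(H2O) = (6/2) × 4.156 = 12.47 mol
mass = 12.47 × 18.02 = 224.7 g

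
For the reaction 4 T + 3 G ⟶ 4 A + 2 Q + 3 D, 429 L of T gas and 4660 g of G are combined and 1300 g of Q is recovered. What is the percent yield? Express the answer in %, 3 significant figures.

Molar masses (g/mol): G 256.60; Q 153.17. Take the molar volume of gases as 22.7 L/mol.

n(T) = 429.0 / 22.7 = 18.90 mol
n(G) = 4660 / 256.60 = 18.16 mol
n/ν → T: 4.725, G: 6.053; T is limiting.
theoretical n(Q) = (2/4) × 18.90 = 9.450 mol → 1447 g
% yield = 1300 / 1447 × 100 = 89.84 %

89.8 %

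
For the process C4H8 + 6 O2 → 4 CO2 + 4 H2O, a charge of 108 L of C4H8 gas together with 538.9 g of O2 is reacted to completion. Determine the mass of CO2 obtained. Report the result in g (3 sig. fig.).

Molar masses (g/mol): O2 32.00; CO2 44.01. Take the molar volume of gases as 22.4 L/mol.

494 g

n(C4H8) = 108.0 / 22.4 = 4.821 mol
n(O2) = 538.9 / 32.00 = 16.84 mol
n/ν → C4H8: 4.821, O2: 2.807; O2 is limiting.
n(CO2) = (4/6) × 16.84 = 11.23 mol
mass = 11.23 × 44.01 = 494.2 g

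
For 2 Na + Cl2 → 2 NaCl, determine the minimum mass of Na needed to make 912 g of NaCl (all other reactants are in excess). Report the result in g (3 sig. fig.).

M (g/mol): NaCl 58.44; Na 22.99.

359 g

n(NaCl) = 912 / 58.44 = 15.61 mol
n(Na) = (2/2) × 15.61 = 15.61 mol
mass = 15.61 × 22.99 = 358.9 g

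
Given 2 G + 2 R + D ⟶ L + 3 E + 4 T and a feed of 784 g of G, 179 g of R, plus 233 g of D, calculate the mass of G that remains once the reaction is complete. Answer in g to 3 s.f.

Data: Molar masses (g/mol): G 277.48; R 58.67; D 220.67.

198 g

n(G) = 784.0 / 277.48 = 2.825 mol
n(R) = 179.0 / 58.67 = 3.051 mol
n(D) = 233.0 / 220.67 = 1.056 mol
n/ν for G = 2.825/2 = 1.413
n/ν for R = 3.051/2 = 1.526
n/ν for D = 1.056/1 = 1.056
Smallest n/ν is D → limiting reagent.
G consumed = (2/1) × 1.056 = 2.112 mol
G remaining = 2.825 − 2.112 = 0.7130 mol
mass = 0.7130 × 277.48 = 197.8 g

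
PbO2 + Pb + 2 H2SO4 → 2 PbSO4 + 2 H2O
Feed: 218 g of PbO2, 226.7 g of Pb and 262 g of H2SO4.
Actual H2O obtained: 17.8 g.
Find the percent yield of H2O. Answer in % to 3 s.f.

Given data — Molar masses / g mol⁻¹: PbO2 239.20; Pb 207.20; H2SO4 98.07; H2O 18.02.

n(PbO2) = 218.0 / 239.20 = 0.9114 mol
n(Pb) = 226.7 / 207.20 = 1.094 mol
n(H2SO4) = 262.0 / 98.07 = 2.672 mol
n/ν for PbO2 = 0.9114/1 = 0.9114
n/ν for Pb = 1.094/1 = 1.094
n/ν for H2SO4 = 2.672/2 = 1.336
Smallest n/ν is PbO2 → limiting reagent.
theoretical n(H2O) = (2/1) × 0.9114 = 1.823 mol → 32.85 g
% yield = 17.8 / 32.85 × 100 = 54.19 %

54.2 %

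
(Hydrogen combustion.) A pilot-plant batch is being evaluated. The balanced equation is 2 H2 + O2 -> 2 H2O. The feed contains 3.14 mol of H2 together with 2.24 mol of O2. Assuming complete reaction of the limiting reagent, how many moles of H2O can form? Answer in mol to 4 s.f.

3.140 mol

n(H2) = 3.140 mol
n(O2) = 2.240 mol
n/ν for H2 = 3.140/2 = 1.570
n/ν for O2 = 2.240/1 = 2.240
Smallest n/ν is H2 → limiting reagent.
n(H2O) = (2/2) × 3.140 = 3.140 mol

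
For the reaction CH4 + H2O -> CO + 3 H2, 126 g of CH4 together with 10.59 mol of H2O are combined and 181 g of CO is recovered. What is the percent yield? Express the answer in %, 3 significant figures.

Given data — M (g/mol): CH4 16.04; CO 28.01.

n(CH4) = 126.0 / 16.04 = 7.855 mol
n(H2O) = 10.59 mol
n/ν for CH4 = 7.855/1 = 7.855
n/ν for H2O = 10.59/1 = 10.59
Smallest n/ν is CH4 → limiting reagent.
theoretical n(CO) = (1/1) × 7.855 = 7.855 mol → 220.0 g
% yield = 181 / 220.0 × 100 = 82.27 %

82.3 %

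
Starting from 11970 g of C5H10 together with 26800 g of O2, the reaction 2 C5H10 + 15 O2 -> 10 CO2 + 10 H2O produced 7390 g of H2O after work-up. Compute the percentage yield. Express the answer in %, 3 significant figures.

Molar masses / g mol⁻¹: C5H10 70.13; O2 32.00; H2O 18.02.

73.5 %

n(C5H10) = 11970 / 70.13 = 170.7 mol
n(O2) = 26800 / 32.00 = 837.5 mol
n/ν → C5H10: 85.35, O2: 55.83; O2 is limiting.
theoretical n(H2O) = (10/15) × 837.5 = 558.3 mol → 10060 g
% yield = 7390 / 10060 × 100 = 73.46 %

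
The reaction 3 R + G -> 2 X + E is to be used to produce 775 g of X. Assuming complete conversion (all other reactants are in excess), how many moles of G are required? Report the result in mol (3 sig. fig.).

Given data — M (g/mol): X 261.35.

n(X) = 775 / 261.35 = 2.965 mol
n(G) = (1/2) × 2.965 = 1.483 mol

1.48 mol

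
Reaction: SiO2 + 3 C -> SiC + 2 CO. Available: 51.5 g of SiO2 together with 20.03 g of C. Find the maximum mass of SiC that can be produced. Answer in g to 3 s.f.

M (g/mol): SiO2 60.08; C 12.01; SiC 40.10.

22.3 g

n(SiO2) = 51.50 / 60.08 = 0.8572 mol
n(C) = 20.03 / 12.01 = 1.668 mol
n/ν for SiO2 = 0.8572/1 = 0.8572
n/ν for C = 1.668/3 = 0.5560
Smallest n/ν is C → limiting reagent.
n(SiC) = (1/3) × 1.668 = 0.5560 mol
mass = 0.5560 × 40.10 = 22.30 g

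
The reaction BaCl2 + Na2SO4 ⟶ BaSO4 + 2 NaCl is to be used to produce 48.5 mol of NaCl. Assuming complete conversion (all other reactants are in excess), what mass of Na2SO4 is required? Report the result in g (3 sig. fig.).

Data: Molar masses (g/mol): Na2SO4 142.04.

3440 g

n(NaCl) = 48.50 mol
n(Na2SO4) = (1/2) × 48.50 = 24.25 mol
mass = 24.25 × 142.04 = 3444 g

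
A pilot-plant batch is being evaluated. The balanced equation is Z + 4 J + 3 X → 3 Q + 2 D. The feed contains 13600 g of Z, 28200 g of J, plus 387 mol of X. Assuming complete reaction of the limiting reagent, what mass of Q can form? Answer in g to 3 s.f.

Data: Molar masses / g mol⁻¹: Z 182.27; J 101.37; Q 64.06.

n(Z) = 13600 / 182.27 = 74.61 mol
n(J) = 28200 / 101.37 = 278.2 mol
n(X) = 387.0 mol
n/ν → Z: 74.61, J: 69.55, X: 129.0; J is limiting.
n(Q) = (3/4) × 278.2 = 208.7 mol
mass = 208.7 × 64.06 = 13370 g

13400 g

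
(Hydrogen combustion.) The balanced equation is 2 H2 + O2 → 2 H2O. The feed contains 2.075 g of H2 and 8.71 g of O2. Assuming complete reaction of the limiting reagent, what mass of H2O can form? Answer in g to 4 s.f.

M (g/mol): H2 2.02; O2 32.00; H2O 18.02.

9.810 g

n(H2) = 2.075 / 2.02 = 1.027 mol
n(O2) = 8.710 / 32.00 = 0.2722 mol
n/ν for H2 = 1.027/2 = 0.5135
n/ν for O2 = 0.2722/1 = 0.2722
Smallest n/ν is O2 → limiting reagent.
n(H2O) = (2/1) × 0.2722 = 0.5444 mol
mass = 0.5444 × 18.02 = 9.810 g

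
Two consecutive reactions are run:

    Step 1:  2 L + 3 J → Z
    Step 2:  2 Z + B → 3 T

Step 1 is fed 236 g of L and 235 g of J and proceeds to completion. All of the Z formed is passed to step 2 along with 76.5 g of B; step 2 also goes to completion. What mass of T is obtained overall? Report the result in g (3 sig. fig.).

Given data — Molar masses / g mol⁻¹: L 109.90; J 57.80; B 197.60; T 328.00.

381 g

Step 1:
n(L) = 236.0 / 109.90 = 2.147 mol
n(J) = 235.0 / 57.80 = 4.066 mol
n/ν for L = 2.147/2 = 1.074
n/ν for J = 4.066/3 = 1.355
Smallest n/ν is L → limiting reagent.
n(Z) produced = (1/2) × 2.147 = 1.074 mol
Step 2:
n(Z) available = 1.074 mol
n(B) = 76.50 / 197.60 = 0.3871 mol
n/ν for Z = 1.074/2 = 0.5370
n/ν for B = 0.3871/1 = 0.3871
Smallest n/ν is B → limiting reagent.
n(T) = (3/1) × 0.3871 = 1.161 mol
mass = 1.161 × 328.00 = 380.8 g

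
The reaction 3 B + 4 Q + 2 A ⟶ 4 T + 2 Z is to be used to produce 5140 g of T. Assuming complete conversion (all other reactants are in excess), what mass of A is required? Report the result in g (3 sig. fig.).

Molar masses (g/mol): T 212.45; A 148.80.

n(T) = 5140 / 212.45 = 24.19 mol
n(A) = (2/4) × 24.19 = 12.10 mol
mass = 12.10 × 148.80 = 1800 g

1800 g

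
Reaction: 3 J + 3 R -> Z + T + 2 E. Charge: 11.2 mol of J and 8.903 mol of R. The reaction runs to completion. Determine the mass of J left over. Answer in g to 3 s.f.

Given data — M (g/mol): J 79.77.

n(J) = 11.20 mol
n(R) = 8.903 mol
n/ν for J = 11.20/3 = 3.733
n/ν for R = 8.903/3 = 2.968
Smallest n/ν is R → limiting reagent.
J consumed = (3/3) × 8.903 = 8.903 mol
J remaining = 11.20 − 8.903 = 2.297 mol
mass = 2.297 × 79.77 = 183.2 g

183 g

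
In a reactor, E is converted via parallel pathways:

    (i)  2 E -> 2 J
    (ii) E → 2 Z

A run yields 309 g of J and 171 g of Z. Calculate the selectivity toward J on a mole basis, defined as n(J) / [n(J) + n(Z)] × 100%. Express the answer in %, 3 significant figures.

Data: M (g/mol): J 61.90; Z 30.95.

47.5 %

n(J) = 309 / 61.90 = 4.992 mol
n(Z) = 171 / 30.95 = 5.525 mol
selectivity = 4.992/(4.992+5.525) × 100 = 47.47 %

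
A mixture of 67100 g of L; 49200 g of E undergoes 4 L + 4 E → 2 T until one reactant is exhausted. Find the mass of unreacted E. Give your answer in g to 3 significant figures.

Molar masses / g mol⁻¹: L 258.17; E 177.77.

n(L) = 67100 / 258.17 = 259.9 mol
n(E) = 49200 / 177.77 = 276.8 mol
n/ν → L: 64.98, E: 69.20; L is limiting.
E consumed = (4/4) × 259.9 = 259.9 mol
E remaining = 276.8 − 259.9 = 16.90 mol
mass = 16.90 × 177.77 = 3004 g

3000 g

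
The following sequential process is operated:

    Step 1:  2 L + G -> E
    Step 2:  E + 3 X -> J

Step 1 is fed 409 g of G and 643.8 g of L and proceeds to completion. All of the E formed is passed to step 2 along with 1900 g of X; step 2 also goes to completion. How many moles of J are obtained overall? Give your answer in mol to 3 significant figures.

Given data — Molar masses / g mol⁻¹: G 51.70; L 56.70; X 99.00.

5.68 mol

Step 1:
n(G) = 409.0 / 51.70 = 7.911 mol
n(L) = 643.8 / 56.70 = 11.35 mol
n/ν for G = 7.911/1 = 7.911
n/ν for L = 11.35/2 = 5.675
Smallest n/ν is L → limiting reagent.
n(E) produced = (1/2) × 11.35 = 5.675 mol
Step 2:
n(E) available = 5.675 mol
n(X) = 1900 / 99.00 = 19.19 mol
n/ν for E = 5.675/1 = 5.675
n/ν for X = 19.19/3 = 6.397
Smallest n/ν is E → limiting reagent.
n(J) = (1/1) × 5.675 = 5.675 mol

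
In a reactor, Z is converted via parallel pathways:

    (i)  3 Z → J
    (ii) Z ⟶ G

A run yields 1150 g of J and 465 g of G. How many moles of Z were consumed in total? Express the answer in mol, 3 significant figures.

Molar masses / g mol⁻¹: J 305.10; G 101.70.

15.9 mol

n(J) = 1150 / 305.10 = 3.769 mol
n(G) = 465 / 101.70 = 4.572 mol
n(Z) via (i) = (3/1)×3.769 = 11.31 mol
n(Z) via (ii) = (1/1)×4.572 = 4.572 mol
total n(Z) = 11.31 + 4.572 = 15.88 mol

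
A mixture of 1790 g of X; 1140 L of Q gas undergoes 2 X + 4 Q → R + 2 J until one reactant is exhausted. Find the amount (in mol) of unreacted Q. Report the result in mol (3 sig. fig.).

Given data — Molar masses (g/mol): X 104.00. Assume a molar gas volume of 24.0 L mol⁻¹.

13.1 mol

n(X) = 1790 / 104.00 = 17.21 mol
n(Q) = 1140 / 24.0 = 47.50 mol
n/ν for X = 17.21/2 = 8.605
n/ν for Q = 47.50/4 = 11.88
Smallest n/ν is X → limiting reagent.
Q consumed = (4/2) × 17.21 = 34.42 mol
Q remaining = 47.50 − 34.42 = 13.08 mol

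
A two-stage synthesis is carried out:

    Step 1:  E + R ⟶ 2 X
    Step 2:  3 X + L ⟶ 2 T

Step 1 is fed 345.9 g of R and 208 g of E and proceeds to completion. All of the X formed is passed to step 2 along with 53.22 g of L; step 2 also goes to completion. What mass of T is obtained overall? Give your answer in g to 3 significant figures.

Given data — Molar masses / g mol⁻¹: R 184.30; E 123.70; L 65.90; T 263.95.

426 g

Step 1:
n(R) = 345.9 / 184.30 = 1.877 mol
n(E) = 208.0 / 123.70 = 1.681 mol
n/ν → R: 1.877, E: 1.681; E is limiting.
n(X) produced = (2/1) × 1.681 = 3.362 mol
Step 2:
n(X) available = 3.362 mol
n(L) = 53.22 / 65.90 = 0.8076 mol
n/ν → X: 1.121, L: 0.8076; L is limiting.
n(T) = (2/1) × 0.8076 = 1.615 mol
mass = 1.615 × 263.95 = 426.3 g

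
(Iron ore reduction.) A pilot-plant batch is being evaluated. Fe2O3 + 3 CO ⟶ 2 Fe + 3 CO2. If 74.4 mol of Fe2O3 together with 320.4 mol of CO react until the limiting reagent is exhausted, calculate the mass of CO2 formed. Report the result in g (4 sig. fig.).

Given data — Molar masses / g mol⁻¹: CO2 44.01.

9823 g

n(Fe2O3) = 74.40 mol
n(CO) = 320.4 mol
n/ν → Fe2O3: 74.40, CO: 106.8; Fe2O3 is limiting.
n(CO2) = (3/1) × 74.40 = 223.2 mol
mass = 223.2 × 44.01 = 9823 g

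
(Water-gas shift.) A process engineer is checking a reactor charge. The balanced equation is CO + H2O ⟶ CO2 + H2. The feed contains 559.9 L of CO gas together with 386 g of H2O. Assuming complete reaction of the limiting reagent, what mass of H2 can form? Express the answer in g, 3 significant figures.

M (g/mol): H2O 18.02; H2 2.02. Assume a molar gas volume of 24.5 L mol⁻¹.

43.3 g

n(CO) = 559.9 / 24.5 = 22.85 mol
n(H2O) = 386.0 / 18.02 = 21.42 mol
n/ν for CO = 22.85/1 = 22.85
n/ν for H2O = 21.42/1 = 21.42
Smallest n/ν is H2O → limiting reagent.
n(H2) = (1/1) × 21.42 = 21.42 mol
mass = 21.42 × 2.02 = 43.27 g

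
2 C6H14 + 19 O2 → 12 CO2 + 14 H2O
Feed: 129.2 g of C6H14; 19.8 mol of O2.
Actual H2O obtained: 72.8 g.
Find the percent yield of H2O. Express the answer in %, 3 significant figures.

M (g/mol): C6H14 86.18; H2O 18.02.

n(C6H14) = 129.2 / 86.18 = 1.499 mol
n(O2) = 19.80 mol
n/ν for C6H14 = 1.499/2 = 0.7495
n/ν for O2 = 19.80/19 = 1.042
Smallest n/ν is C6H14 → limiting reagent.
theoretical n(H2O) = (14/2) × 1.499 = 10.49 mol → 189.0 g
% yield = 72.8 / 189.0 × 100 = 38.52 %

38.5 %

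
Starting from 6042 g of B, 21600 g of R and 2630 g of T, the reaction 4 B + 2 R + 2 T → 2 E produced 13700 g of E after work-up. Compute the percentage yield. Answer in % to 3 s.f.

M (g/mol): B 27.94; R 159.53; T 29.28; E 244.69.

62.3 %

n(B) = 6042 / 27.94 = 216.2 mol
n(R) = 21600 / 159.53 = 135.4 mol
n(T) = 2630 / 29.28 = 89.82 mol
n/ν for B = 216.2/4 = 54.05
n/ν for R = 135.4/2 = 67.70
n/ν for T = 89.82/2 = 44.91
Smallest n/ν is T → limiting reagent.
theoretical n(E) = (2/2) × 89.82 = 89.82 mol → 21980 g
% yield = 13700 / 21980 × 100 = 62.33 %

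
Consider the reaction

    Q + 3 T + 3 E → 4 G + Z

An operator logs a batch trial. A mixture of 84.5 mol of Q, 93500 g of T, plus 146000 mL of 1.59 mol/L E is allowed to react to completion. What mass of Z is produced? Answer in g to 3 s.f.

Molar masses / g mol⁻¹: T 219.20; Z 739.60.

57200 g

n(Q) = 84.50 mol
n(T) = 93500 / 219.20 = 426.6 mol
n(E) = 1.59 × 146000/1000 = 232.1 mol
n/ν → Q: 84.50, T: 142.2, E: 77.37; E is limiting.
n(Z) = (1/3) × 232.1 = 77.37 mol
mass = 77.37 × 739.60 = 57220 g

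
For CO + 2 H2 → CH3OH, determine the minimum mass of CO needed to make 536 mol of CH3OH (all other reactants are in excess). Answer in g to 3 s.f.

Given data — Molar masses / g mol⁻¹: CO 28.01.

n(CH3OH) = 536.0 mol
n(CO) = (1/1) × 536.0 = 536.0 mol
mass = 536.0 × 28.01 = 15010 g

15000 g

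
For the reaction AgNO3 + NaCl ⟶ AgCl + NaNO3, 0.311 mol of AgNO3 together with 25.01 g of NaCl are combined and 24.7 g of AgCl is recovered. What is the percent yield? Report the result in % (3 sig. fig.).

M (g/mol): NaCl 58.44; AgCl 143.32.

n(AgNO3) = 0.3110 mol
n(NaCl) = 25.01 / 58.44 = 0.4280 mol
n/ν → AgNO3: 0.3110, NaCl: 0.4280; AgNO3 is limiting.
theoretical n(AgCl) = (1/1) × 0.3110 = 0.3110 mol → 44.57 g
% yield = 24.7 / 44.57 × 100 = 55.42 %

55.4 %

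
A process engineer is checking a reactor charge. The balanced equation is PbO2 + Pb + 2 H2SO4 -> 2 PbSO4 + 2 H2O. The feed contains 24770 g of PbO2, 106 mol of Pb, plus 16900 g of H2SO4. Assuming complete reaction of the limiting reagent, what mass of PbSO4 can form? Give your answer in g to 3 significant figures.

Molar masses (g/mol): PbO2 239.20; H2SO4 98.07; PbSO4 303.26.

52300 g

n(PbO2) = 24770 / 239.20 = 103.6 mol
n(Pb) = 106.0 mol
n(H2SO4) = 16900 / 98.07 = 172.3 mol
n/ν → PbO2: 103.6, Pb: 106.0, H2SO4: 86.15; H2SO4 is limiting.
n(PbSO4) = (2/2) × 172.3 = 172.3 mol
mass = 172.3 × 303.26 = 52250 g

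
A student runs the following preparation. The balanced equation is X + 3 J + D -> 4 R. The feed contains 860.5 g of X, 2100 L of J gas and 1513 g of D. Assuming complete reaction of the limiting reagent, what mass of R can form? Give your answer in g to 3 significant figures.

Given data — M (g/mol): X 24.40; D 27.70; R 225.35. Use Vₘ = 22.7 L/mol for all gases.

27800 g

n(X) = 860.5 / 24.40 = 35.27 mol
n(J) = 2100 / 22.7 = 92.51 mol
n(D) = 1513 / 27.70 = 54.62 mol
n/ν → X: 35.27, J: 30.84, D: 54.62; J is limiting.
n(R) = (4/3) × 92.51 = 123.3 mol
mass = 123.3 × 225.35 = 27790 g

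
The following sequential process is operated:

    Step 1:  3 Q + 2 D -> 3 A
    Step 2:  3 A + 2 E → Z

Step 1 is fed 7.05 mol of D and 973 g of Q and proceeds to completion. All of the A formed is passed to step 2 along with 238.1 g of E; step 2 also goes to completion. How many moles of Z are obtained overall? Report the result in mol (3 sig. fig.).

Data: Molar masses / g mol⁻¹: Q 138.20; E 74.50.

1.60 mol

Step 1:
n(D) = 7.050 mol
n(Q) = 973.0 / 138.20 = 7.041 mol
n/ν for D = 7.050/2 = 3.525
n/ν for Q = 7.041/3 = 2.347
Smallest n/ν is Q → limiting reagent.
n(A) produced = (3/3) × 7.041 = 7.041 mol
Step 2:
n(A) available = 7.041 mol
n(E) = 238.1 / 74.50 = 3.196 mol
n/ν for A = 7.041/3 = 2.347
n/ν for E = 3.196/2 = 1.598
Smallest n/ν is E → limiting reagent.
n(Z) = (1/2) × 3.196 = 1.598 mol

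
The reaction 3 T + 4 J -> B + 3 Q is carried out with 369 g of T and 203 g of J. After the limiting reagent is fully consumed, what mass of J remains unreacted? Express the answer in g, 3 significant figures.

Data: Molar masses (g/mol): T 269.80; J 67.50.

n(T) = 369.0 / 269.80 = 1.368 mol
n(J) = 203.0 / 67.50 = 3.007 mol
n/ν for T = 1.368/3 = 0.4560
n/ν for J = 3.007/4 = 0.7518
Smallest n/ν is T → limiting reagent.
J consumed = (4/3) × 1.368 = 1.824 mol
J remaining = 3.007 − 1.824 = 1.183 mol
mass = 1.183 × 67.50 = 79.85 g

79.9 g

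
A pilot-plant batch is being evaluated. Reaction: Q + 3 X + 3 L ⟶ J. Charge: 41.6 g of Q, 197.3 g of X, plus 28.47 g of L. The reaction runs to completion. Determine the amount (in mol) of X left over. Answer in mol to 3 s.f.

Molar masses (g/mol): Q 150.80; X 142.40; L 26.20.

0.558 mol

n(Q) = 41.60 / 150.80 = 0.2759 mol
n(X) = 197.3 / 142.40 = 1.386 mol
n(L) = 28.47 / 26.20 = 1.087 mol
n/ν for Q = 0.2759/1 = 0.2759
n/ν for X = 1.386/3 = 0.4620
n/ν for L = 1.087/3 = 0.3623
Smallest n/ν is Q → limiting reagent.
X consumed = (3/1) × 0.2759 = 0.8277 mol
X remaining = 1.386 − 0.8277 = 0.5583 mol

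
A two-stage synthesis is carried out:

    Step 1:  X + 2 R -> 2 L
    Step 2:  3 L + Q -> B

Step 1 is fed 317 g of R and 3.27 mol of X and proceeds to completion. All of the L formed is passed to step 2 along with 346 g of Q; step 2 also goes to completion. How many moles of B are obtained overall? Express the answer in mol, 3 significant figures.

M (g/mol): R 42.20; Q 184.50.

Step 1:
n(R) = 317.0 / 42.20 = 7.512 mol
n(X) = 3.270 mol
n/ν for R = 7.512/2 = 3.756
n/ν for X = 3.270/1 = 3.270
Smallest n/ν is X → limiting reagent.
n(L) produced = (2/1) × 3.270 = 6.540 mol
Step 2:
n(L) available = 6.540 mol
n(Q) = 346.0 / 184.50 = 1.875 mol
n/ν for L = 6.540/3 = 2.180
n/ν for Q = 1.875/1 = 1.875
Smallest n/ν is Q → limiting reagent.
n(B) = (1/1) × 1.875 = 1.875 mol

1.88 mol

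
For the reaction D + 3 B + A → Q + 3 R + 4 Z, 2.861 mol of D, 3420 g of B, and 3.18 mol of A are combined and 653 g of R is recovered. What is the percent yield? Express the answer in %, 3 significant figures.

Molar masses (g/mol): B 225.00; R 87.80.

n(D) = 2.861 mol
n(B) = 3420 / 225.00 = 15.20 mol
n(A) = 3.180 mol
n/ν for D = 2.861/1 = 2.861
n/ν for B = 15.20/3 = 5.067
n/ν for A = 3.180/1 = 3.180
Smallest n/ν is D → limiting reagent.
theoretical n(R) = (3/1) × 2.861 = 8.583 mol → 753.6 g
% yield = 653 / 753.6 × 100 = 86.65 %

86.7 %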